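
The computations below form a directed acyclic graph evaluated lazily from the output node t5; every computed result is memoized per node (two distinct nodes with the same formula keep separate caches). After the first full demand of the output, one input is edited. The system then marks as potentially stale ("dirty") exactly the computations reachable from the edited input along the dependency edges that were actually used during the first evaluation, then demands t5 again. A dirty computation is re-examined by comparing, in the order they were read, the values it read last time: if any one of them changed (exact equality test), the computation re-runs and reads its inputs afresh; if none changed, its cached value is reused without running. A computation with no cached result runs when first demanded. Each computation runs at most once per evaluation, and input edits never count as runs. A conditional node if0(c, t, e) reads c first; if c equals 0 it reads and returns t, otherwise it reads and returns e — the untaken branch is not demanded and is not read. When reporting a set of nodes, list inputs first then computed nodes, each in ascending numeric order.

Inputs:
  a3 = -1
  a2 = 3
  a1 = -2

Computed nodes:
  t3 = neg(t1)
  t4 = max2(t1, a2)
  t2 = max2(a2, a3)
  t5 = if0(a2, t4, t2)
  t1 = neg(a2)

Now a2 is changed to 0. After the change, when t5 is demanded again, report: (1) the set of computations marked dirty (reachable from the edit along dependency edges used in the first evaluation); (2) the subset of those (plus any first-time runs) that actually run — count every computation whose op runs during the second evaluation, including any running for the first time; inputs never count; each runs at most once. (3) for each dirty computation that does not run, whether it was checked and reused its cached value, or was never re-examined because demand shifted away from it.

The edit dirties: t2, t5.
3 computations run: t1, t4, t5.
Unvisited dirty nodes (no longer demanded): t2.
Note the branch switch — demand abandons t2, which is never re-examined.

First demand of the output computes:
  t2 = max2(3, -1) = 3
  t5 = if0(a2=3 -> else branch t2) = 3

After the edit, cleaning proceeds:
  t1: had never run; runs now, result 0.
  t2: stays stale; no demand reaches it after the flip.
  t4: had never run; runs now, result 0.
  t5: a read changed (a2 3->0) — executes, giving 0.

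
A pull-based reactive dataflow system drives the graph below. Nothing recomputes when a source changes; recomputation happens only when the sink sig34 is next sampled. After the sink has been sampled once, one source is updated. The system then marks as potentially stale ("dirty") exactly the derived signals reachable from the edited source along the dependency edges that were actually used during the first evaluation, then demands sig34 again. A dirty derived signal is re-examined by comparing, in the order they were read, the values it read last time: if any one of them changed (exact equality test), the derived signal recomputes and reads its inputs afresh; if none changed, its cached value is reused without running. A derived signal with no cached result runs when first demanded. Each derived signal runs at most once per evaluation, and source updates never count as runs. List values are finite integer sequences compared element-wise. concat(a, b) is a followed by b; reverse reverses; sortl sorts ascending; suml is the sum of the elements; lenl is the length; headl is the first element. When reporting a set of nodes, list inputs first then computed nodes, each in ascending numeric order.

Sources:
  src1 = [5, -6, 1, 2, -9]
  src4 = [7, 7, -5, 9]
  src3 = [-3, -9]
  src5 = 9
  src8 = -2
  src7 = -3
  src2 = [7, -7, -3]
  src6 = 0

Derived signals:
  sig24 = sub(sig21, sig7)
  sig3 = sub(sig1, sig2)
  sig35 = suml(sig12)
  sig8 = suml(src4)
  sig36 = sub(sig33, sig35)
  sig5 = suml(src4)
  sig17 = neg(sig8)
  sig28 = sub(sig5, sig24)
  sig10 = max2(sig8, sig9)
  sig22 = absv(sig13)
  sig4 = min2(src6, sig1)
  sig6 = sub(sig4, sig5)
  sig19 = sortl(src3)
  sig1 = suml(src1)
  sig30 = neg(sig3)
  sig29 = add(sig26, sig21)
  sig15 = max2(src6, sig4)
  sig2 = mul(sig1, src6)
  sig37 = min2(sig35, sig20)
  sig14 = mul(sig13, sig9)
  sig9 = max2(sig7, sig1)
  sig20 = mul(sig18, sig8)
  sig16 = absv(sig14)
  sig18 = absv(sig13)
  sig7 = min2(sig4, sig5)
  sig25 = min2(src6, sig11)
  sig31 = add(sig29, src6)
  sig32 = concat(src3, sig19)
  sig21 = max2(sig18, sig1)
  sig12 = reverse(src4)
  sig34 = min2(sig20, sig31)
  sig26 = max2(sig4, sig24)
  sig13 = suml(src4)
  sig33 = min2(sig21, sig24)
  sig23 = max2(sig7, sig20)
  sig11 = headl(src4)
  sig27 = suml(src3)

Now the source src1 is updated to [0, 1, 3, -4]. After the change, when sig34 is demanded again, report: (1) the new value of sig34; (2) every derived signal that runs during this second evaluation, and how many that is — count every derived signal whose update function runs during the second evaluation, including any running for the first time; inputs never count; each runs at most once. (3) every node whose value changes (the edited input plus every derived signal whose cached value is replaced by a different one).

New value of sig34: 36.
Derived signals that run: sig1, sig4, sig7, sig21, sig24, sig26, sig29, sig31, sig34 — 9 in total.
Values that change: src1, sig1, sig4, sig7, sig24, sig26, sig29, sig31, sig34.

First evaluation (everything demanded from the output):
  sig1 = suml([5, -6, 1, 2, -9]) = -7
  sig4 = min2(0, -7) = -7
  sig5 = suml([7, 7, -5, 9]) = 18
  sig7 = min2(-7, 18) = -7
  sig8 = suml([7, 7, -5, 9]) = 18
  sig13 = suml([7, 7, -5, 9]) = 18
  sig18 = absv(18) = 18
  sig20 = mul(18, 18) = 324
  sig21 = max2(18, -7) = 18
  sig24 = sub(18, -7) = 25
  sig26 = max2(-7, 25) = 25
  sig29 = add(25, 18) = 43
  sig31 = add(43, 0) = 43
  sig34 = min2(324, 43) = 43

Propagation after the edit:
  sig1: runs — src1 [5, -6, 1, 2, -9]->[0, 1, 3, -4]; result 0.
  sig4: runs — sig1 -7->0; result 0.
  sig7: runs — sig4 -7->0; result 0.
  sig21: runs — sig1 -7->0; result 18 (same value as before).
  sig24: runs — sig7 -7->0; result 18.
  sig26: runs — sig4 -7->0; sig24 25->18; result 18.
  sig29: runs — sig26 25->18; result 36.
  sig31: runs — sig29 43->36; result 36.
  sig34: runs — sig31 43->36; result 36.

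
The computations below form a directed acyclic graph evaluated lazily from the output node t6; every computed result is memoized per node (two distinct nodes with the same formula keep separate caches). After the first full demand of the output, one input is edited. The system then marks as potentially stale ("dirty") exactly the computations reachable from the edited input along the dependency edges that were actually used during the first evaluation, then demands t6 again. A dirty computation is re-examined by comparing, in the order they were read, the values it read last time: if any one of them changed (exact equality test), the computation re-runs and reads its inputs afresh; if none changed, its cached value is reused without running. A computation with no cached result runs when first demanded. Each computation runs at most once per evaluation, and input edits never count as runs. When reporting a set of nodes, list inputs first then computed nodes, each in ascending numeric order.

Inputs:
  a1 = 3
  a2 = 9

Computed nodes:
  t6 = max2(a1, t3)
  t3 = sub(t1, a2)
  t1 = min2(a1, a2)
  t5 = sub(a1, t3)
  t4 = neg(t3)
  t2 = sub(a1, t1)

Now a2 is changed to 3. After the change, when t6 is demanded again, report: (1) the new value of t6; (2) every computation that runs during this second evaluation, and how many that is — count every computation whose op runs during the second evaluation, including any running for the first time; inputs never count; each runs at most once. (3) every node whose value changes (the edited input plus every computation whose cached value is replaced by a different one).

Demanding t6 again yields 3.
3 computations run: t1, t3, t6.
The nodes whose values change: a2, t3.

First demand of the output computes:
  t1 = min2(3, 9) = 3
  t3 = sub(3, 9) = -6
  t6 = max2(3, -6) = 3

After the edit, cleaning proceeds:
  t1: a read changed (a2 9->3) — executes, giving 3 — identical to its old value.
  t3: a read changed (a2 9->3) — executes, giving 0.
  t6: a read changed (t3 -6->0) — executes, giving 3 — identical to its old value.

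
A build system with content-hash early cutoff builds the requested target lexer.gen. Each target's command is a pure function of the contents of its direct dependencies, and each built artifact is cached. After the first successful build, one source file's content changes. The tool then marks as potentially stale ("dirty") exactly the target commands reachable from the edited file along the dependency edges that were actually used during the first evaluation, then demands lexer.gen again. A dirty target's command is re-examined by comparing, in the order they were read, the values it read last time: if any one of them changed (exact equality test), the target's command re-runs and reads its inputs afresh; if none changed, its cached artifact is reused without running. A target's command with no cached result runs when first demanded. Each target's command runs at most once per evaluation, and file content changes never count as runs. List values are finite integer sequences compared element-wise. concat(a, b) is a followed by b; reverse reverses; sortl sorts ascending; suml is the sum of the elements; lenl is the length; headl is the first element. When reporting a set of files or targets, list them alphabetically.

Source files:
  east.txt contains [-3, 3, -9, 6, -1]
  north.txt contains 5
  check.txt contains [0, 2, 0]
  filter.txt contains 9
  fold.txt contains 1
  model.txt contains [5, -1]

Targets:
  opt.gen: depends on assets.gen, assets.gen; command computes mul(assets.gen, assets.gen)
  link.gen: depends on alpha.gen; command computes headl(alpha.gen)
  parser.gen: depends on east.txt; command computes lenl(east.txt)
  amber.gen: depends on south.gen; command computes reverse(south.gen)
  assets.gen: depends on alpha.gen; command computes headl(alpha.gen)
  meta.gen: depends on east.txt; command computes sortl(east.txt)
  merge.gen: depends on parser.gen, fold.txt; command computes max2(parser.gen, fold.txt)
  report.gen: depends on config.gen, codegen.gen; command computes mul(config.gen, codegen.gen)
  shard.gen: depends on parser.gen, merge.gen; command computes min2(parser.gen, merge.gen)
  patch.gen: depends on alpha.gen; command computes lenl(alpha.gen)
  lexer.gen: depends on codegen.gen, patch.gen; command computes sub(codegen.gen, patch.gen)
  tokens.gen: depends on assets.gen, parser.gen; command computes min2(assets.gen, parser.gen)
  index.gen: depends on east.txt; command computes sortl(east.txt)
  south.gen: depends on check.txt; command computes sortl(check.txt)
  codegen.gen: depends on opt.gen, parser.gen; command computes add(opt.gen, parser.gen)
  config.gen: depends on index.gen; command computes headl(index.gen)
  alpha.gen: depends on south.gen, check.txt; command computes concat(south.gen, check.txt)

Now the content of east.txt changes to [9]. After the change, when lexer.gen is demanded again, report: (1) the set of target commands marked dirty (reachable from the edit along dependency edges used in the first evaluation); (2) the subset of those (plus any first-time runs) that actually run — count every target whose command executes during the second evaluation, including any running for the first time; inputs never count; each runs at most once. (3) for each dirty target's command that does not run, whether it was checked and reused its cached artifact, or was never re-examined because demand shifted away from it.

Marked dirty: codegen.gen, lexer.gen, parser.gen.
Target commands that run: codegen.gen, lexer.gen, parser.gen — 3 in total.
Every dirty target's command ran.

First evaluation (everything demanded from the output):
  parser.gen = lenl([-3, 3, -9, 6, -1]) = 5
  south.gen = sortl([0, 2, 0]) = [0, 0, 2]
  alpha.gen = concat([0, 0, 2], [0, 2, 0]) = [0, 0, 2, 0, 2, 0]
  assets.gen = headl([0, 0, 2, 0, 2, 0]) = 0
  opt.gen = mul(0, 0) = 0
  codegen.gen = add(0, 5) = 5
  patch.gen = lenl([0, 0, 2, 0, 2, 0]) = 6
  lexer.gen = sub(5, 6) = -1

Propagation after the edit:
  parser.gen: runs — east.txt [-3, 3, -9, 6, -1]->[9]; result 1.
  codegen.gen: runs — parser.gen 5->1; result 1.
  lexer.gen: runs — codegen.gen 5->1; result -5.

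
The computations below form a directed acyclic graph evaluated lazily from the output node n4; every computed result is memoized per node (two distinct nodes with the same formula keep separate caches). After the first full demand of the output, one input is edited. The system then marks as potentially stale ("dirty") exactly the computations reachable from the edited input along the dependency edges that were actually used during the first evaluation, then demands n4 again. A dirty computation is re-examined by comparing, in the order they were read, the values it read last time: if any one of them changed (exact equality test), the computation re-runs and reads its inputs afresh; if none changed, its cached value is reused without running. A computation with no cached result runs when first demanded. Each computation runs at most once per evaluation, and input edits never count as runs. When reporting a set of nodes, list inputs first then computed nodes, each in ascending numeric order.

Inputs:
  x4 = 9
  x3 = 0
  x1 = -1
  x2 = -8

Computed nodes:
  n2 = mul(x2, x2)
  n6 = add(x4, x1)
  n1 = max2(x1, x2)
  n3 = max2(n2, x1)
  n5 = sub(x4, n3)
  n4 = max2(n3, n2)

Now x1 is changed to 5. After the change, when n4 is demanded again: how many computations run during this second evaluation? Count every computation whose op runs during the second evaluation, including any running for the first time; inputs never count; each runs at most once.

1 computations run: n3.
Note the absorption at n3: it re-runs yet its value is the same, leaving the output's value untouched.

First demand of the output computes:
  n2 = mul(-8, -8) = 64
  n3 = max2(64, -1) = 64
  n4 = max2(64, 64) = 64

After the edit, cleaning proceeds:
  n3: a read changed (x1 -1->5) — executes, giving 64 — identical to its old value.
  n4: dirty, but its reads are unchanged (n3 unchanged, n2 unchanged); cached 64 stands.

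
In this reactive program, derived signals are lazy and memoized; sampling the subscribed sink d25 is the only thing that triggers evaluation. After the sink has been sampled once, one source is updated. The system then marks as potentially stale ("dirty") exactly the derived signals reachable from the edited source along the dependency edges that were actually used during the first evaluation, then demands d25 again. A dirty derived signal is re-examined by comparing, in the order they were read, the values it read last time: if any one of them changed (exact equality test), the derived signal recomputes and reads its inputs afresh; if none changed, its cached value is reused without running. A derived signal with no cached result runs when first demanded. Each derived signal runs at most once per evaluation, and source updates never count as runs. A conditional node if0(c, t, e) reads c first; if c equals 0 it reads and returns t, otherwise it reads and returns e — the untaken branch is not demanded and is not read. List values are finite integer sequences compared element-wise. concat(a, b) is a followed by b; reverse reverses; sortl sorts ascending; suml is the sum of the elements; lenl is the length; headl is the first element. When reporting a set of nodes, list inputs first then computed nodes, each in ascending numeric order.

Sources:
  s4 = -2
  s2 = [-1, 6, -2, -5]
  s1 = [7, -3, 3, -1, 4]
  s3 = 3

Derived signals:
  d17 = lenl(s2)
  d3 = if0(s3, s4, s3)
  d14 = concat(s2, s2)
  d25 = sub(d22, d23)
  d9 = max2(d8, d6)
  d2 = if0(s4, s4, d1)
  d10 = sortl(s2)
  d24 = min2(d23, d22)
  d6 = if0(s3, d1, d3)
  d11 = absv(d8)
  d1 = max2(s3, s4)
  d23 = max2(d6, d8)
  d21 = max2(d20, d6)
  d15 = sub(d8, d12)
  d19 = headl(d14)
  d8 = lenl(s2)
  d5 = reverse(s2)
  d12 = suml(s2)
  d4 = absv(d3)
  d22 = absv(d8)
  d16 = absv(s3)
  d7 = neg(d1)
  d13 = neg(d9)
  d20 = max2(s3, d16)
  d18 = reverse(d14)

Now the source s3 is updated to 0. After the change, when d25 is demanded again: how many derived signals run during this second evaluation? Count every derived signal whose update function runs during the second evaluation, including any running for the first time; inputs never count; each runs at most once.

3 derived signals run: d1, d6, d23.
Note the branch switch — demand abandons d3, which is never re-examined.

First demand of the output computes:
  d3 = if0(s3=3 -> else branch s3) = 3
  d6 = if0(s3=3 -> else branch d3) = 3
  d8 = lenl([-1, 6, -2, -5]) = 4
  d22 = absv(4) = 4
  d23 = max2(3, 4) = 4
  d25 = sub(4, 4) = 0

After the edit, cleaning proceeds:
  d1: had never run; runs now, result 0.
  d3: stays stale; no demand reaches it after the flip.
  d6: a read changed (s3 3->0) — executes, giving 0.
  d23: a read changed (d6 3->0) — executes, giving 4 — identical to its old value.
  d25: dirty, but its reads are unchanged (d22 unchanged, d23 unchanged); cached 0 stands.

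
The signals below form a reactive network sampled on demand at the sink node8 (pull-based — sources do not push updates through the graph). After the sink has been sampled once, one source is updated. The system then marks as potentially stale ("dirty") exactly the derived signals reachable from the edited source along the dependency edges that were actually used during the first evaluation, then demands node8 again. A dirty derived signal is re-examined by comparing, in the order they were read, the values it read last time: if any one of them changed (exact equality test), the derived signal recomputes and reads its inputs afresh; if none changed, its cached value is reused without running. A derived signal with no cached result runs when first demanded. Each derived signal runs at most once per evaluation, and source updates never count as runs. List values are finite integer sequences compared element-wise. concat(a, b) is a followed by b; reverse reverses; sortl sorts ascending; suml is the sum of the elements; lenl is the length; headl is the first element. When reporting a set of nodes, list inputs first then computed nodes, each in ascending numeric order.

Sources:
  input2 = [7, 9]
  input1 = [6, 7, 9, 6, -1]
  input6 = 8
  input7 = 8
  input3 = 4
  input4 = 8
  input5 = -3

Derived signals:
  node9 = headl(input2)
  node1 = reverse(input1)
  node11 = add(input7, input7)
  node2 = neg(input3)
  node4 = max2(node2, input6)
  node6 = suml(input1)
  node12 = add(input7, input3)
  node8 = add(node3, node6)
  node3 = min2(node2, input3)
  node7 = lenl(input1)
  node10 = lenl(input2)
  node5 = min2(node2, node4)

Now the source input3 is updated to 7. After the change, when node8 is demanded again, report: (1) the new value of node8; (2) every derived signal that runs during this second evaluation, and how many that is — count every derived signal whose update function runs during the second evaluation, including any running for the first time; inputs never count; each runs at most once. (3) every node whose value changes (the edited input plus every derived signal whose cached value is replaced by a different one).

Initial pass — values computed on the first demand:
  node2 = neg(4) = -4
  node3 = min2(-4, 4) = -4
  node6 = suml([6, 7, 9, 6, -1]) = 27
  node8 = add(-4, 27) = 23

Second demand — change propagation:
  node2: re-runs because input3 4->7; new result -7.
  node3: re-runs because node2 -4->-7; input3 4->7; new result -7.
  node8: re-runs because node3 -4->-7; new result 20.

node8 now evaluates to 20.
Run set: node2, node3, node8 (3 run).
Changed values: input3, node2, node3, node8.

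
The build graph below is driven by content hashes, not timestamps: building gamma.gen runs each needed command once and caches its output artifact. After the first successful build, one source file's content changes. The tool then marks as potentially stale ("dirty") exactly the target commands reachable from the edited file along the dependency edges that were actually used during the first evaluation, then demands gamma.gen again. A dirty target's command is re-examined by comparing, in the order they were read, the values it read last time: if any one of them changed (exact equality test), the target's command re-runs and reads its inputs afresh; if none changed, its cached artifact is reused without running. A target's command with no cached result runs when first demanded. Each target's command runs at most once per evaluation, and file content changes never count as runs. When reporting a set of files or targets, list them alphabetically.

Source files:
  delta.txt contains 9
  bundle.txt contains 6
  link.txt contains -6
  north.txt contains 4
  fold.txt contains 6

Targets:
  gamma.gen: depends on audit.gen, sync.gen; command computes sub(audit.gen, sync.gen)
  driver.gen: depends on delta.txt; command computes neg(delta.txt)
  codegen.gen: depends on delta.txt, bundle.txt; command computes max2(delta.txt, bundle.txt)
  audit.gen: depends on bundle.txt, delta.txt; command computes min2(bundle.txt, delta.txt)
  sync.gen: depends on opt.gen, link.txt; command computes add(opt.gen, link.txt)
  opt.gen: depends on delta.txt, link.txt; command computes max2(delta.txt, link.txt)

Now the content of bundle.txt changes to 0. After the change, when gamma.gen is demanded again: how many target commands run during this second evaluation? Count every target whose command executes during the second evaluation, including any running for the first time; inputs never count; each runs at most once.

Initial pass — values computed on the first demand:
  audit.gen = min2(6, 9) = 6
  opt.gen = max2(9, -6) = 9
  sync.gen = add(9, -6) = 3
  gamma.gen = sub(6, 3) = 3

Second demand — change propagation:
  audit.gen: re-runs because bundle.txt 6->0; new result 0.
  gamma.gen: re-runs because audit.gen 6->0; new result -3.

Run set: audit.gen, gamma.gen (2 run).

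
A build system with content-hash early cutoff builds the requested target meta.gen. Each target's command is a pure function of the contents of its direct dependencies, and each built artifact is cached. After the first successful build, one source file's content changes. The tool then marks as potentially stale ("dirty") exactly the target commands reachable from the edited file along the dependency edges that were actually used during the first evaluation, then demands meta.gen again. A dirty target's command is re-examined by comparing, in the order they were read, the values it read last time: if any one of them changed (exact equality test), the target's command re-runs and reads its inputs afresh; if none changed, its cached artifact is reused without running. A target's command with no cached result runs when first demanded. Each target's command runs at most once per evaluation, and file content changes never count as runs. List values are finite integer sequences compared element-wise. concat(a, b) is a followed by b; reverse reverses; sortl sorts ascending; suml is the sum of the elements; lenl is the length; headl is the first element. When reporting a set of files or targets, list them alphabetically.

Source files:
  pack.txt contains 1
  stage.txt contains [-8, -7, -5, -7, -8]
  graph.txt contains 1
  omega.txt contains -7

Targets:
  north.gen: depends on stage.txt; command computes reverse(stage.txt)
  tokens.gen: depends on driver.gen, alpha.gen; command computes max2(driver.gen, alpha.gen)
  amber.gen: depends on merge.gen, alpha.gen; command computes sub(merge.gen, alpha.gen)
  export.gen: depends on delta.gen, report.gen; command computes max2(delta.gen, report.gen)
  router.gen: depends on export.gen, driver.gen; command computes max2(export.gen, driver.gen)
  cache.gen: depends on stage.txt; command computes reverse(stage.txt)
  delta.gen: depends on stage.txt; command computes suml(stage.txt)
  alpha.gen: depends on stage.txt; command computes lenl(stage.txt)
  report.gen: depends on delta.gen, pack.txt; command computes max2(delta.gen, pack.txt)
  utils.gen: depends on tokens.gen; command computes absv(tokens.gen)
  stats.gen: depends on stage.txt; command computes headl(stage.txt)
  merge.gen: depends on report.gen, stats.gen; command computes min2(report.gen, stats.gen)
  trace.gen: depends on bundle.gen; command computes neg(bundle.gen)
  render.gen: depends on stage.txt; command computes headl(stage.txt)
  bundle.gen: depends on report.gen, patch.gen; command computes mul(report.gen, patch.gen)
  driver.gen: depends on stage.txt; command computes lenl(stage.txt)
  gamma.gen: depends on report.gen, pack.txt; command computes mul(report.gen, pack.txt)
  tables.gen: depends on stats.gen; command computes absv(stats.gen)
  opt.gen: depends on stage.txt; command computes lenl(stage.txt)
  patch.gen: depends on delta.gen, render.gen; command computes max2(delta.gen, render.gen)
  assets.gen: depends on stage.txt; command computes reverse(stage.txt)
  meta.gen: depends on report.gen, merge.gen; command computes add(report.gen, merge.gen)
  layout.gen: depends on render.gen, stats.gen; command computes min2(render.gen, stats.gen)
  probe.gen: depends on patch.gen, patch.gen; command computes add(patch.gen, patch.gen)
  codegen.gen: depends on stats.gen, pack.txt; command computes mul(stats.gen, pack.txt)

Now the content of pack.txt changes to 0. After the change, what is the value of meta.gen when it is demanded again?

First evaluation (everything demanded from the output):
  delta.gen = suml([-8, -7, -5, -7, -8]) = -35
  report.gen = max2(-35, 1) = 1
  stats.gen = headl([-8, -7, -5, -7, -8]) = -8
  merge.gen = min2(1, -8) = -8
  meta.gen = add(1, -8) = -7

Propagation after the edit:
  report.gen: runs — pack.txt 1->0; result 0.
  merge.gen: runs — report.gen 1->0; result -8 (same value as before).
  meta.gen: runs — report.gen 1->0; result -8.

New value of meta.gen: -8.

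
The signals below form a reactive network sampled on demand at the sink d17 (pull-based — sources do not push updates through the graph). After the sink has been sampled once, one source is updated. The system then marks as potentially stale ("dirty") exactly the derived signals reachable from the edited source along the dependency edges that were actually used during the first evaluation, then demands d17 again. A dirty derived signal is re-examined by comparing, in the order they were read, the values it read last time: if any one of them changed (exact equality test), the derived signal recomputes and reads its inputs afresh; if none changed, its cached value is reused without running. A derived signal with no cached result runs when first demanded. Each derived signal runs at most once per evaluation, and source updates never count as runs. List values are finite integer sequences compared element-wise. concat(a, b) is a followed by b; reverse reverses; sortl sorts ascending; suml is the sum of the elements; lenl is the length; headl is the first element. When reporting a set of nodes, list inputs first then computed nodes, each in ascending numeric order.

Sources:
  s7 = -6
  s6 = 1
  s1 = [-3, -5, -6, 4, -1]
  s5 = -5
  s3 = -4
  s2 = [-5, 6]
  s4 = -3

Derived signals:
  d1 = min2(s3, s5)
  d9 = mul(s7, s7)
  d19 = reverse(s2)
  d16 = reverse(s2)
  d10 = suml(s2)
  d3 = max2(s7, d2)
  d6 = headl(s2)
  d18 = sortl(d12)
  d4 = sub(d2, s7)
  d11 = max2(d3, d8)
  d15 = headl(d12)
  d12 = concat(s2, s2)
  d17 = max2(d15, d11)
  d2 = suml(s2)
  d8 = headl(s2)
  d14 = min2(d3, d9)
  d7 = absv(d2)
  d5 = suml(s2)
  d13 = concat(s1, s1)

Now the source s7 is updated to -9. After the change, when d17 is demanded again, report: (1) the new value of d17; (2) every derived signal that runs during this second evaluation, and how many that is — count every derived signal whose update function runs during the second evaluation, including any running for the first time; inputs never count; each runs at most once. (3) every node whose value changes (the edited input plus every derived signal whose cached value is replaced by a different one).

Initial pass — values computed on the first demand:
  d2 = suml([-5, 6]) = 1
  d3 = max2(-6, 1) = 1
  d8 = headl([-5, 6]) = -5
  d11 = max2(1, -5) = 1
  d12 = concat([-5, 6], [-5, 6]) = [-5, 6, -5, 6]
  d15 = headl([-5, 6, -5, 6]) = -5
  d17 = max2(-5, 1) = 1

Second demand — change propagation:
  d3: re-runs because s7 -6->-9; new result 1 (unchanged).
  d11: re-examined; everything it read last time is the same (d3 unchanged, d8 unchanged) — cache 1 kept, no run.
  d17: re-examined; everything it read last time is the same (d15 unchanged, d11 unchanged) — cache 1 kept, no run.

The important point: d3 recomputes to an identical value, and the output ends up unchanged.

d17 now evaluates to 1.
Run set: d3 (1 run).
Changed values: s7.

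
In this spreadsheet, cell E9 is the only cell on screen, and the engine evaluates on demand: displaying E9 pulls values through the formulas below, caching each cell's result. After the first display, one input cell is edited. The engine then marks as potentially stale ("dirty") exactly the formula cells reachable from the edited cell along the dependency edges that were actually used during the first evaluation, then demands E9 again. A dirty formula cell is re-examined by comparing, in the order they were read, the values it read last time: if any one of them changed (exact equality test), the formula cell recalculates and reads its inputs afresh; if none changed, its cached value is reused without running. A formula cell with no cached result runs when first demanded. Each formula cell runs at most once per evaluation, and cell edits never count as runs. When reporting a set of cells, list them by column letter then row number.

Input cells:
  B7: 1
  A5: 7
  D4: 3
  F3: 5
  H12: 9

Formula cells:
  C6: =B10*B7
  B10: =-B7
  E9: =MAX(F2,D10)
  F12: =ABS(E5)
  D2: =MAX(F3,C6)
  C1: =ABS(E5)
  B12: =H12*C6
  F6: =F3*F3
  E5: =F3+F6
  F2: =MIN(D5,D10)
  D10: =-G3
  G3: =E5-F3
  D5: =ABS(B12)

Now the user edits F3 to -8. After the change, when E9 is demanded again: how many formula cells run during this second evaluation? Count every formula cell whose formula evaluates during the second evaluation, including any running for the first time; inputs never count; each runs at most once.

Initial pass — values computed on the first demand:
  B10 = -(1) = -1
  C6 = -1 * 1 = -1
  B12 = 9 * -1 = -9
  D5 = ABS(-9) = 9
  F6 = 5 * 5 = 25
  E5 = 5 + 25 = 30
  G3 = 30 - 5 = 25
  D10 = -(25) = -25
  F2 = MIN(9, -25) = -25
  E9 = MAX(-25, -25) = -25

Second demand — change propagation:
  F6: re-runs because F3 5->-8; F3 5->-8; new result 64.
  E5: re-runs because F3 5->-8; F6 25->64; new result 56.
  G3: re-runs because E5 30->56; F3 5->-8; new result 64.
  D10: re-runs because G3 25->64; new result -64.
  F2: re-runs because D10 -25->-64; new result -64.
  E9: re-runs because F2 -25->-64; D10 -25->-64; new result -64.

Run set: D10, E5, E9, F2, F6, G3 (6 run).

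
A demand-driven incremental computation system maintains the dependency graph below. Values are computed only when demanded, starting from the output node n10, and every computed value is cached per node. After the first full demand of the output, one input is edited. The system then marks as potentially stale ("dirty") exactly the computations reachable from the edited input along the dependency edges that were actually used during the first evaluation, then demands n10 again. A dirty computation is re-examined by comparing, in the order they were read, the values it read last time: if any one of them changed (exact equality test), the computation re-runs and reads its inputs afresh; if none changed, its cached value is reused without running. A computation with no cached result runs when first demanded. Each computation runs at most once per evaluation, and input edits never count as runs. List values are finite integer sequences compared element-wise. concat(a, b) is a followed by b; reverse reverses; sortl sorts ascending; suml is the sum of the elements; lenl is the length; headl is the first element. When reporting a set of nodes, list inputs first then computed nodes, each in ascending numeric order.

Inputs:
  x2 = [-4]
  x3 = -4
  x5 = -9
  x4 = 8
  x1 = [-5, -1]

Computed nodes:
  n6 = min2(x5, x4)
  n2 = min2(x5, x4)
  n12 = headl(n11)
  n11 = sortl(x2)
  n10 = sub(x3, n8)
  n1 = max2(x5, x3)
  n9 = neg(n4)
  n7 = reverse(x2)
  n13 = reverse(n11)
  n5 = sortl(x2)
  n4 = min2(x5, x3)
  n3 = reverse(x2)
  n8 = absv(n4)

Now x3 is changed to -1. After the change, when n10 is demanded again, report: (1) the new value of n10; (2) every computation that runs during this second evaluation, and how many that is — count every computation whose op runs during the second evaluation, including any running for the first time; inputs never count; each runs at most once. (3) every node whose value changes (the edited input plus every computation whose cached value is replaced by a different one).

First evaluation (everything demanded from the output):
  n4 = min2(-9, -4) = -9
  n8 = absv(-9) = 9
  n10 = sub(-4, 9) = -13

Propagation after the edit:
  n4: runs — x3 -4->-1; result -9 (same value as before).
  n8: checked — values it read are unchanged (n4 unchanged); reused cached 9 without running.
  n10: runs — x3 -4->-1; result -10.

Key observation: the cutoff stops propagation at n8 — its inputs' values are unchanged, so it reuses its cache.

New value of n10: -10.
Computations that run: n4, n10 — 2 in total.
Values that change: x3, n10.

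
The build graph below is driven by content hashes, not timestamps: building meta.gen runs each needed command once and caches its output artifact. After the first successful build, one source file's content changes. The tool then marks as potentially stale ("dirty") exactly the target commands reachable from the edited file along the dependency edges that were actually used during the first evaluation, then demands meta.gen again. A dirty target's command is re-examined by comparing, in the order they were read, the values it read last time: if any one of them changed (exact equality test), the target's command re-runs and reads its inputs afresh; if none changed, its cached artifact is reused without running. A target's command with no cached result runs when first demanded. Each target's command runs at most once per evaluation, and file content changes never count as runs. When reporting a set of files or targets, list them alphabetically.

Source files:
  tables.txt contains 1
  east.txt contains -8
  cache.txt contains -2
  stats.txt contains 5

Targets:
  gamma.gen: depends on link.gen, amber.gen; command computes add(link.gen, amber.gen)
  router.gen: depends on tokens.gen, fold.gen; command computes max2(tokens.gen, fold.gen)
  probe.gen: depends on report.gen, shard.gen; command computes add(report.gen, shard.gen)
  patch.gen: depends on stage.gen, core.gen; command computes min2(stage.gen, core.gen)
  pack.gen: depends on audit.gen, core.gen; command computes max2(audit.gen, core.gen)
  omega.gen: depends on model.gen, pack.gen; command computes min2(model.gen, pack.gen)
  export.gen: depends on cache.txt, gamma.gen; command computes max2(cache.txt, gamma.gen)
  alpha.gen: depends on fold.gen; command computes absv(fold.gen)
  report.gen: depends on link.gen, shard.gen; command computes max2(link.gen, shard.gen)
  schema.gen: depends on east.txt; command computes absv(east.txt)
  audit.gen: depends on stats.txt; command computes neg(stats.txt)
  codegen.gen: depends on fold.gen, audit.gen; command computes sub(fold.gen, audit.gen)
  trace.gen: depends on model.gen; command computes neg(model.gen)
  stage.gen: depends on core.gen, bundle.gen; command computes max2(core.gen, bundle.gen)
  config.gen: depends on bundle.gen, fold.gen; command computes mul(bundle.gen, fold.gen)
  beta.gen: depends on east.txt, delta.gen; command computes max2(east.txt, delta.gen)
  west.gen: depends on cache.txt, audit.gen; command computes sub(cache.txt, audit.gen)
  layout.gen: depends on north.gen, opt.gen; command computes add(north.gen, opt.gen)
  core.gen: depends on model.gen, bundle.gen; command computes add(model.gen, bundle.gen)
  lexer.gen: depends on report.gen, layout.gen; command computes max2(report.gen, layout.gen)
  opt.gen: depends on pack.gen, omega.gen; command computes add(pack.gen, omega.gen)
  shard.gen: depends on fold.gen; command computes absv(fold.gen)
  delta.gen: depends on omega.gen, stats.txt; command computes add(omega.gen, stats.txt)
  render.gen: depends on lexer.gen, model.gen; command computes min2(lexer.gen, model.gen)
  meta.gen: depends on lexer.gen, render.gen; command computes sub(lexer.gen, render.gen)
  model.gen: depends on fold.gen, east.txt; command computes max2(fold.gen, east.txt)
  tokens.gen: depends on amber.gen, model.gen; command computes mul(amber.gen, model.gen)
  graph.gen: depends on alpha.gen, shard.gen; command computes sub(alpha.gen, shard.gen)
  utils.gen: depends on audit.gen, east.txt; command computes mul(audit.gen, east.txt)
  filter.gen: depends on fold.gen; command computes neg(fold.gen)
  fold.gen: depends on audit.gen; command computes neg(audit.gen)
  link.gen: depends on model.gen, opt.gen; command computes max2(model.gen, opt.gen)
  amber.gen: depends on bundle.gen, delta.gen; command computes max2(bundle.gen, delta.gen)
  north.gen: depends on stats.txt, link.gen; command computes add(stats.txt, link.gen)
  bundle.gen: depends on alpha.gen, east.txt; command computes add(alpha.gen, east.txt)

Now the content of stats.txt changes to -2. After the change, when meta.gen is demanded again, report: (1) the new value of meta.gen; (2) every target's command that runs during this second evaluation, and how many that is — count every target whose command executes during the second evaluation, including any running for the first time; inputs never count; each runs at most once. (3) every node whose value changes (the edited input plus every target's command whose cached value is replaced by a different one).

meta.gen now evaluates to 4.
Run set: alpha.gen, audit.gen, bundle.gen, core.gen, fold.gen, layout.gen, lexer.gen, link.gen, meta.gen, model.gen, north.gen, omega.gen, opt.gen, pack.gen, render.gen, report.gen, shard.gen (17 run).
Changed values: alpha.gen, audit.gen, bundle.gen, core.gen, fold.gen, layout.gen, lexer.gen, link.gen, meta.gen, model.gen, north.gen, omega.gen, opt.gen, render.gen, report.gen, shard.gen, stats.txt.

Initial pass — values computed on the first demand:
  audit.gen = neg(5) = -5
  fold.gen = neg(-5) = 5
  alpha.gen = absv(5) = 5
  bundle.gen = add(5, -8) = -3
  model.gen = max2(5, -8) = 5
  core.gen = add(5, -3) = 2
  pack.gen = max2(-5, 2) = 2
  omega.gen = min2(5, 2) = 2
  opt.gen = add(2, 2) = 4
  link.gen = max2(5, 4) = 5
  north.gen = add(5, 5) = 10
  layout.gen = add(10, 4) = 14
  shard.gen = absv(5) = 5
  report.gen = max2(5, 5) = 5
  lexer.gen = max2(5, 14) = 14
  render.gen = min2(14, 5) = 5
  meta.gen = sub(14, 5) = 9

Second demand — change propagation:
  audit.gen: re-runs because stats.txt 5->-2; new result 2.
  fold.gen: re-runs because audit.gen -5->2; new result -2.
  alpha.gen: re-runs because fold.gen 5->-2; new result 2.
  bundle.gen: re-runs because alpha.gen 5->2; new result -6.
  model.gen: re-runs because fold.gen 5->-2; new result -2.
  core.gen: re-runs because model.gen 5->-2; bundle.gen -3->-6; new result -8.
  pack.gen: re-runs because audit.gen -5->2; core.gen 2->-8; new result 2 (unchanged).
  omega.gen: re-runs because model.gen 5->-2; new result -2.
  opt.gen: re-runs because omega.gen 2->-2; new result 0.
  link.gen: re-runs because model.gen 5->-2; opt.gen 4->0; new result 0.
  north.gen: re-runs because stats.txt 5->-2; link.gen 5->0; new result -2.
  layout.gen: re-runs because north.gen 10->-2; opt.gen 4->0; new result -2.
  shard.gen: re-runs because fold.gen 5->-2; new result 2.
  report.gen: re-runs because link.gen 5->0; shard.gen 5->2; new result 2.
  lexer.gen: re-runs because report.gen 5->2; layout.gen 14->-2; new result 2.
  render.gen: re-runs because lexer.gen 14->2; model.gen 5->-2; new result -2.
  meta.gen: re-runs because lexer.gen 14->2; render.gen 5->-2; new result 4.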